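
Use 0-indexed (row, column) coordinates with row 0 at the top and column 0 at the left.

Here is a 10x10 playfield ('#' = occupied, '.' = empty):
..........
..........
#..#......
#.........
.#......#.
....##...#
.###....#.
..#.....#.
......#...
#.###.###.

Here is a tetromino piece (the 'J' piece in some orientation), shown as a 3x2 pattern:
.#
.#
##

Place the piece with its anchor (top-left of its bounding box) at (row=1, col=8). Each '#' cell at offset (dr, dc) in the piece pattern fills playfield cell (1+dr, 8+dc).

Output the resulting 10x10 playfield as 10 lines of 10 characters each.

Answer: ..........
.........#
#..#.....#
#.......##
.#......#.
....##...#
.###....#.
..#.....#.
......#...
#.###.###.

Derivation:
Fill (1+0,8+1) = (1,9)
Fill (1+1,8+1) = (2,9)
Fill (1+2,8+0) = (3,8)
Fill (1+2,8+1) = (3,9)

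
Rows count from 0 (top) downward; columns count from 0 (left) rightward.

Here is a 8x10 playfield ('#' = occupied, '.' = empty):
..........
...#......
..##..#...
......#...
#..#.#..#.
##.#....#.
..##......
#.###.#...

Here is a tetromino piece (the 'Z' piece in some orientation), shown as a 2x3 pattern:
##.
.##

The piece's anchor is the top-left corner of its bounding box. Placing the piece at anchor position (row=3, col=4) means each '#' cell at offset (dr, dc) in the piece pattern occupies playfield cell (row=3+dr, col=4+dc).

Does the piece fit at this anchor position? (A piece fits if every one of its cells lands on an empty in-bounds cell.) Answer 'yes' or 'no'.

Check each piece cell at anchor (3, 4):
  offset (0,0) -> (3,4): empty -> OK
  offset (0,1) -> (3,5): empty -> OK
  offset (1,1) -> (4,5): occupied ('#') -> FAIL
  offset (1,2) -> (4,6): empty -> OK
All cells valid: no

Answer: no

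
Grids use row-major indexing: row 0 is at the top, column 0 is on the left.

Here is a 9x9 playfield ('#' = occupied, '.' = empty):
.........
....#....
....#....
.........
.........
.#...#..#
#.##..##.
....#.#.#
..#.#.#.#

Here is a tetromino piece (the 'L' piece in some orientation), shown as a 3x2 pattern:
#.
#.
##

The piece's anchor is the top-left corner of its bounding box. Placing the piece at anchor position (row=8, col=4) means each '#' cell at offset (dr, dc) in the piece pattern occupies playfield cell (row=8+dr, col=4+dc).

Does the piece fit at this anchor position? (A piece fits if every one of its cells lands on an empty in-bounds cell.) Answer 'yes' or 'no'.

Answer: no

Derivation:
Check each piece cell at anchor (8, 4):
  offset (0,0) -> (8,4): occupied ('#') -> FAIL
  offset (1,0) -> (9,4): out of bounds -> FAIL
  offset (2,0) -> (10,4): out of bounds -> FAIL
  offset (2,1) -> (10,5): out of bounds -> FAIL
All cells valid: no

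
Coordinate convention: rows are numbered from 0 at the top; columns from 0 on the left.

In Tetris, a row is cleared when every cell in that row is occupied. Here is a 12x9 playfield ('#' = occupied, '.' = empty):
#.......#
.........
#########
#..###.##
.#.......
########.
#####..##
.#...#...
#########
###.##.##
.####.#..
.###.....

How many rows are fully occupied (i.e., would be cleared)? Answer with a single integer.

Answer: 2

Derivation:
Check each row:
  row 0: 7 empty cells -> not full
  row 1: 9 empty cells -> not full
  row 2: 0 empty cells -> FULL (clear)
  row 3: 3 empty cells -> not full
  row 4: 8 empty cells -> not full
  row 5: 1 empty cell -> not full
  row 6: 2 empty cells -> not full
  row 7: 7 empty cells -> not full
  row 8: 0 empty cells -> FULL (clear)
  row 9: 2 empty cells -> not full
  row 10: 4 empty cells -> not full
  row 11: 6 empty cells -> not full
Total rows cleared: 2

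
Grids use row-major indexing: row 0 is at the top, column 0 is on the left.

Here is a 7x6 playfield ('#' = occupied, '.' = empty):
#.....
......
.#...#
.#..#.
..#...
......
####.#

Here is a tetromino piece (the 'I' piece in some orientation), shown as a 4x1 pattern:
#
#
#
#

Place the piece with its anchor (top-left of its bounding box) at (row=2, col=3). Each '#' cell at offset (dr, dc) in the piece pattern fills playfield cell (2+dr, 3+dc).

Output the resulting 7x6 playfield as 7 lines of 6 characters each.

Answer: #.....
......
.#.#.#
.#.##.
..##..
...#..
####.#

Derivation:
Fill (2+0,3+0) = (2,3)
Fill (2+1,3+0) = (3,3)
Fill (2+2,3+0) = (4,3)
Fill (2+3,3+0) = (5,3)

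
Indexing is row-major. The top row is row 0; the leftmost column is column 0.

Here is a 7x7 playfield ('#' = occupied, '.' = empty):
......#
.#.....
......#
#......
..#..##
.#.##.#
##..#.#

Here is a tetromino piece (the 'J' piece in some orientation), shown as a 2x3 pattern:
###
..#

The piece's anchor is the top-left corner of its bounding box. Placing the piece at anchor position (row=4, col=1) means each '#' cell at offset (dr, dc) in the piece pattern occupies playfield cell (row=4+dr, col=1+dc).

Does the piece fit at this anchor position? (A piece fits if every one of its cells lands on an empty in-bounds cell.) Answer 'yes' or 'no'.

Check each piece cell at anchor (4, 1):
  offset (0,0) -> (4,1): empty -> OK
  offset (0,1) -> (4,2): occupied ('#') -> FAIL
  offset (0,2) -> (4,3): empty -> OK
  offset (1,2) -> (5,3): occupied ('#') -> FAIL
All cells valid: no

Answer: no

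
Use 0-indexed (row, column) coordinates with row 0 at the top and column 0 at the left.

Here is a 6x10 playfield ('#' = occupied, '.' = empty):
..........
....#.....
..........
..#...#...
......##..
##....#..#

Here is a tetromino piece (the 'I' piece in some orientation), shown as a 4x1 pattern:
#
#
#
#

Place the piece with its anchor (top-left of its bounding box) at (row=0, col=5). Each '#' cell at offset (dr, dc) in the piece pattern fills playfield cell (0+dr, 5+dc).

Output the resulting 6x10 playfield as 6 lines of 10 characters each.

Answer: .....#....
....##....
.....#....
..#..##...
......##..
##....#..#

Derivation:
Fill (0+0,5+0) = (0,5)
Fill (0+1,5+0) = (1,5)
Fill (0+2,5+0) = (2,5)
Fill (0+3,5+0) = (3,5)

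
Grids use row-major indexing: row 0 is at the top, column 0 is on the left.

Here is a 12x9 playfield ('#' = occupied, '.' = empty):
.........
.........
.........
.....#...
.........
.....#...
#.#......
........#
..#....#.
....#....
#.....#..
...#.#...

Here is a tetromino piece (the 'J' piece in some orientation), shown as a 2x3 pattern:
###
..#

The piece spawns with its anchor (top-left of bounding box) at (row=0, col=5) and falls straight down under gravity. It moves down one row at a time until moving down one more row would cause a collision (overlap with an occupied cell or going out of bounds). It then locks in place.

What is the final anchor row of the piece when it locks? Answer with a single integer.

Spawn at (row=0, col=5). Try each row:
  row 0: fits
  row 1: fits
  row 2: fits
  row 3: blocked -> lock at row 2

Answer: 2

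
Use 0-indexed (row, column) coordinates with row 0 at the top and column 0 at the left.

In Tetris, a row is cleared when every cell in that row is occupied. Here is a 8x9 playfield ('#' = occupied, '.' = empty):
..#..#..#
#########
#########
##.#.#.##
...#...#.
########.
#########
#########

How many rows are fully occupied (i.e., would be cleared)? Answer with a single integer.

Check each row:
  row 0: 6 empty cells -> not full
  row 1: 0 empty cells -> FULL (clear)
  row 2: 0 empty cells -> FULL (clear)
  row 3: 3 empty cells -> not full
  row 4: 7 empty cells -> not full
  row 5: 1 empty cell -> not full
  row 6: 0 empty cells -> FULL (clear)
  row 7: 0 empty cells -> FULL (clear)
Total rows cleared: 4

Answer: 4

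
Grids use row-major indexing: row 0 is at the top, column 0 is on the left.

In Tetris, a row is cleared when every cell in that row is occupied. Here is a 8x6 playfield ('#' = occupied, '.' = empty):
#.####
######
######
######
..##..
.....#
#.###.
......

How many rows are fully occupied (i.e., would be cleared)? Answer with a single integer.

Answer: 3

Derivation:
Check each row:
  row 0: 1 empty cell -> not full
  row 1: 0 empty cells -> FULL (clear)
  row 2: 0 empty cells -> FULL (clear)
  row 3: 0 empty cells -> FULL (clear)
  row 4: 4 empty cells -> not full
  row 5: 5 empty cells -> not full
  row 6: 2 empty cells -> not full
  row 7: 6 empty cells -> not full
Total rows cleared: 3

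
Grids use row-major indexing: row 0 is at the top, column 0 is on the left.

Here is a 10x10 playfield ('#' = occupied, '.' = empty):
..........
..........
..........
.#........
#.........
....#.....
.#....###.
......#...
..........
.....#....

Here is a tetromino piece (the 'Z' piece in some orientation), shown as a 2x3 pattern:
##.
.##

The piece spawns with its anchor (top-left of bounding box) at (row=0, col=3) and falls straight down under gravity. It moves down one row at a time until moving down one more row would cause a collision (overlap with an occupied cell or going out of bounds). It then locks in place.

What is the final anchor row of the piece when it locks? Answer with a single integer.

Answer: 3

Derivation:
Spawn at (row=0, col=3). Try each row:
  row 0: fits
  row 1: fits
  row 2: fits
  row 3: fits
  row 4: blocked -> lock at row 3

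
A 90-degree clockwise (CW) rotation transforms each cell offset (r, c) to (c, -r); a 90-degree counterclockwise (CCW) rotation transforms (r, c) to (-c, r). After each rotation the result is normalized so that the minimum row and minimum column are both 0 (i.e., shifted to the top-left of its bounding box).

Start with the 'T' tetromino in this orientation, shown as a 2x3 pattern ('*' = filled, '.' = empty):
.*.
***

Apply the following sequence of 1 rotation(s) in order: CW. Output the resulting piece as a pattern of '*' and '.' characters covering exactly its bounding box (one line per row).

Answer: *.
**
*.

Derivation:
Start:
.*.
***
After rotation 1 (CW):
*.
**
*.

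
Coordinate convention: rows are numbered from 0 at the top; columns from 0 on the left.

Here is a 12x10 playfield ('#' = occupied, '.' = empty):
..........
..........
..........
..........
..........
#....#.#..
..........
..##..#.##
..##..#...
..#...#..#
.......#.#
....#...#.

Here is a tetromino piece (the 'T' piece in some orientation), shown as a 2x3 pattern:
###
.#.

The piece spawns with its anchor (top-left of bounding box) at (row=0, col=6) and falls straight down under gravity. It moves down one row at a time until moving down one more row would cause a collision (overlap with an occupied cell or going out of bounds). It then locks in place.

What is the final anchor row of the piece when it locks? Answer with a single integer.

Answer: 3

Derivation:
Spawn at (row=0, col=6). Try each row:
  row 0: fits
  row 1: fits
  row 2: fits
  row 3: fits
  row 4: blocked -> lock at row 3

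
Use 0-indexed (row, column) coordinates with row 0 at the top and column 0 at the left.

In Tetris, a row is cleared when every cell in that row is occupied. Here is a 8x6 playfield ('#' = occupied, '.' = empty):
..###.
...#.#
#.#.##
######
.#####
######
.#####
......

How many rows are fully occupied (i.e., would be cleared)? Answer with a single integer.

Check each row:
  row 0: 3 empty cells -> not full
  row 1: 4 empty cells -> not full
  row 2: 2 empty cells -> not full
  row 3: 0 empty cells -> FULL (clear)
  row 4: 1 empty cell -> not full
  row 5: 0 empty cells -> FULL (clear)
  row 6: 1 empty cell -> not full
  row 7: 6 empty cells -> not full
Total rows cleared: 2

Answer: 2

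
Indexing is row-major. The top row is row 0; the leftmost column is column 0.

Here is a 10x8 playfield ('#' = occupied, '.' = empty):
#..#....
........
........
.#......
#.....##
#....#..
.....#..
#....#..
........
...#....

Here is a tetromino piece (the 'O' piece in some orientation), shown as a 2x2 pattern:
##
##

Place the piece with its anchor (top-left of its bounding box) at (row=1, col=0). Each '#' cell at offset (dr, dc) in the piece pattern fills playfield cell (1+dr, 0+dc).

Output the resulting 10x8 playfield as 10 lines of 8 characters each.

Answer: #..#....
##......
##......
.#......
#.....##
#....#..
.....#..
#....#..
........
...#....

Derivation:
Fill (1+0,0+0) = (1,0)
Fill (1+0,0+1) = (1,1)
Fill (1+1,0+0) = (2,0)
Fill (1+1,0+1) = (2,1)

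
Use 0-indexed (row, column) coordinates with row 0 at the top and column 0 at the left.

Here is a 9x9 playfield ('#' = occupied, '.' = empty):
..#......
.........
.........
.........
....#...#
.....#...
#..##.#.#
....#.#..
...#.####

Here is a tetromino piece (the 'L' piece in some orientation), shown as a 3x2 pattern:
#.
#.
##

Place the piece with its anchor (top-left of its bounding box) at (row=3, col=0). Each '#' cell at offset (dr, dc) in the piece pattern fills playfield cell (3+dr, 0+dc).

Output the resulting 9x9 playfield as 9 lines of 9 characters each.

Answer: ..#......
.........
.........
#........
#...#...#
##...#...
#..##.#.#
....#.#..
...#.####

Derivation:
Fill (3+0,0+0) = (3,0)
Fill (3+1,0+0) = (4,0)
Fill (3+2,0+0) = (5,0)
Fill (3+2,0+1) = (5,1)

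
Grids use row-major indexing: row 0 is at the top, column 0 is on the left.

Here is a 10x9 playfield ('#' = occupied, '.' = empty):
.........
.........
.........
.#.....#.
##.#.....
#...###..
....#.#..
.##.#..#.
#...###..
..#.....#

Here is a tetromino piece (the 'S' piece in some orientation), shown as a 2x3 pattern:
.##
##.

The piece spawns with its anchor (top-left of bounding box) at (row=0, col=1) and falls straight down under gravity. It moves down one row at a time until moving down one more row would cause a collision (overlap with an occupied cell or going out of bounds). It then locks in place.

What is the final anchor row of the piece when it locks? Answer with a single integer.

Spawn at (row=0, col=1). Try each row:
  row 0: fits
  row 1: fits
  row 2: blocked -> lock at row 1

Answer: 1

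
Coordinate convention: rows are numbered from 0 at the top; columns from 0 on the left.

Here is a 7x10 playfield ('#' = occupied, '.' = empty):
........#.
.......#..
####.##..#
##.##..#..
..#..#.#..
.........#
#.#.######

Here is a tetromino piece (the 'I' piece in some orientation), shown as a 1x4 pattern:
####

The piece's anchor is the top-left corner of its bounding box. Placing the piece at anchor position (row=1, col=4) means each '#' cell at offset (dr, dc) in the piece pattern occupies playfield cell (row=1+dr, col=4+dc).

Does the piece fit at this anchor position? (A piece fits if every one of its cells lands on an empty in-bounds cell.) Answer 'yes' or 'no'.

Check each piece cell at anchor (1, 4):
  offset (0,0) -> (1,4): empty -> OK
  offset (0,1) -> (1,5): empty -> OK
  offset (0,2) -> (1,6): empty -> OK
  offset (0,3) -> (1,7): occupied ('#') -> FAIL
All cells valid: no

Answer: no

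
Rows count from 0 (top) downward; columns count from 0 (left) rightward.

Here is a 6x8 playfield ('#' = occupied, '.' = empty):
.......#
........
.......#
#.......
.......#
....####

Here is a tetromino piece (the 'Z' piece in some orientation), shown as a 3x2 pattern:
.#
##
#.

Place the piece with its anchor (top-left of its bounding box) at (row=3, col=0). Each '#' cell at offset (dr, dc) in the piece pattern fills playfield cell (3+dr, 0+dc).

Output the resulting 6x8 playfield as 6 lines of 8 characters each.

Answer: .......#
........
.......#
##......
##.....#
#...####

Derivation:
Fill (3+0,0+1) = (3,1)
Fill (3+1,0+0) = (4,0)
Fill (3+1,0+1) = (4,1)
Fill (3+2,0+0) = (5,0)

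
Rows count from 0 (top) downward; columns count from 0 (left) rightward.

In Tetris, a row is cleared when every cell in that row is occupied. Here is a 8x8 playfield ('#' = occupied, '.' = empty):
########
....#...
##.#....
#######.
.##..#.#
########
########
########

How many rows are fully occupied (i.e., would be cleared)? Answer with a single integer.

Check each row:
  row 0: 0 empty cells -> FULL (clear)
  row 1: 7 empty cells -> not full
  row 2: 5 empty cells -> not full
  row 3: 1 empty cell -> not full
  row 4: 4 empty cells -> not full
  row 5: 0 empty cells -> FULL (clear)
  row 6: 0 empty cells -> FULL (clear)
  row 7: 0 empty cells -> FULL (clear)
Total rows cleared: 4

Answer: 4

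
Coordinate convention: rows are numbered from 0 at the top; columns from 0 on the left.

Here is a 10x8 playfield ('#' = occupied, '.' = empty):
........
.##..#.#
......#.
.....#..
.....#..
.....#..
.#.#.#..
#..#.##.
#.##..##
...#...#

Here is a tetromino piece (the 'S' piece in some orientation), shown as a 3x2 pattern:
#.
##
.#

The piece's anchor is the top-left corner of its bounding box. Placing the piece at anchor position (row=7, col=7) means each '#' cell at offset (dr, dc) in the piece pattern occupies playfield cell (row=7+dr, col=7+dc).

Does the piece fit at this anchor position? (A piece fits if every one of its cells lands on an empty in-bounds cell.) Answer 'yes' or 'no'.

Answer: no

Derivation:
Check each piece cell at anchor (7, 7):
  offset (0,0) -> (7,7): empty -> OK
  offset (1,0) -> (8,7): occupied ('#') -> FAIL
  offset (1,1) -> (8,8): out of bounds -> FAIL
  offset (2,1) -> (9,8): out of bounds -> FAIL
All cells valid: no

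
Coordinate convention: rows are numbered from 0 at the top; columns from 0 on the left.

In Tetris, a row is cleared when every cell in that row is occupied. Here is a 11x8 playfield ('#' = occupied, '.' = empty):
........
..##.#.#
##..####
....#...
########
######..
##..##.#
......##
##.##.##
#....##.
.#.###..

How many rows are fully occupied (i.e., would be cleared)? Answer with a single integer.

Check each row:
  row 0: 8 empty cells -> not full
  row 1: 4 empty cells -> not full
  row 2: 2 empty cells -> not full
  row 3: 7 empty cells -> not full
  row 4: 0 empty cells -> FULL (clear)
  row 5: 2 empty cells -> not full
  row 6: 3 empty cells -> not full
  row 7: 6 empty cells -> not full
  row 8: 2 empty cells -> not full
  row 9: 5 empty cells -> not full
  row 10: 4 empty cells -> not full
Total rows cleared: 1

Answer: 1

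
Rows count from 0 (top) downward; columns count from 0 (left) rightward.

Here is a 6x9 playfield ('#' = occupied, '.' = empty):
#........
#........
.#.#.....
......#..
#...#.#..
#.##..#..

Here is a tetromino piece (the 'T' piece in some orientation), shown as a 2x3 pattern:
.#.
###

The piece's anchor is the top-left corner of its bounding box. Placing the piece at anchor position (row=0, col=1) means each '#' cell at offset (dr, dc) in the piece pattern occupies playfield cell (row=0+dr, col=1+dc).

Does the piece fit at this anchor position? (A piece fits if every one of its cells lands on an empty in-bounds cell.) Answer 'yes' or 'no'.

Answer: yes

Derivation:
Check each piece cell at anchor (0, 1):
  offset (0,1) -> (0,2): empty -> OK
  offset (1,0) -> (1,1): empty -> OK
  offset (1,1) -> (1,2): empty -> OK
  offset (1,2) -> (1,3): empty -> OK
All cells valid: yes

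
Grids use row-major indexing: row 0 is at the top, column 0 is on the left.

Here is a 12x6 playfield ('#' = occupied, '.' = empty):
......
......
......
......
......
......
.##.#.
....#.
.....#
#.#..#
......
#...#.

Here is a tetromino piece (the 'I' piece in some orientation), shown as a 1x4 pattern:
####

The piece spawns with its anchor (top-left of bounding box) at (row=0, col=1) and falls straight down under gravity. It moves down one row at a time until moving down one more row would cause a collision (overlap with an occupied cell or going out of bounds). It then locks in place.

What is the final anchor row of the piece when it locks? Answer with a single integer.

Spawn at (row=0, col=1). Try each row:
  row 0: fits
  row 1: fits
  row 2: fits
  row 3: fits
  row 4: fits
  row 5: fits
  row 6: blocked -> lock at row 5

Answer: 5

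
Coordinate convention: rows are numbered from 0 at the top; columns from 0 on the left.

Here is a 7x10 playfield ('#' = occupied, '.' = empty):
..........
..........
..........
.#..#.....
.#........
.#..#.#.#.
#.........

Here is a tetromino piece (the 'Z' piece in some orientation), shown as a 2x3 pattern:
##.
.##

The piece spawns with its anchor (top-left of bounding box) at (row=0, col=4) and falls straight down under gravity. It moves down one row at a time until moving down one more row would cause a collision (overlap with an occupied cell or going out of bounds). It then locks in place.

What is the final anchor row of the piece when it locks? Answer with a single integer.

Answer: 2

Derivation:
Spawn at (row=0, col=4). Try each row:
  row 0: fits
  row 1: fits
  row 2: fits
  row 3: blocked -> lock at row 2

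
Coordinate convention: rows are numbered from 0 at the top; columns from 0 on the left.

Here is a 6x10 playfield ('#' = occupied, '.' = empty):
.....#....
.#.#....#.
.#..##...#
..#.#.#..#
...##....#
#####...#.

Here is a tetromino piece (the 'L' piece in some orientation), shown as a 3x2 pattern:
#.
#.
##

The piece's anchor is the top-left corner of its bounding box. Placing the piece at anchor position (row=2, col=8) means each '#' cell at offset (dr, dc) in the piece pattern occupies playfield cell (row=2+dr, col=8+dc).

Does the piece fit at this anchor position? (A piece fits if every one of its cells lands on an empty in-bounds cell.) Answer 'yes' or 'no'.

Answer: no

Derivation:
Check each piece cell at anchor (2, 8):
  offset (0,0) -> (2,8): empty -> OK
  offset (1,0) -> (3,8): empty -> OK
  offset (2,0) -> (4,8): empty -> OK
  offset (2,1) -> (4,9): occupied ('#') -> FAIL
All cells valid: no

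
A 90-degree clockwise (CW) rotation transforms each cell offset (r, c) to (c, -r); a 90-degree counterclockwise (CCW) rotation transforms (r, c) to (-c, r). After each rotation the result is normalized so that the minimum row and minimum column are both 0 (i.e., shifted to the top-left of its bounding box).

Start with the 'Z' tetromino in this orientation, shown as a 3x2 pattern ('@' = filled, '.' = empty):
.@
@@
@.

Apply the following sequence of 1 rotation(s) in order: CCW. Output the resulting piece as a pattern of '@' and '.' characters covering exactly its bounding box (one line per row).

Start:
.@
@@
@.
After rotation 1 (CCW):
@@.
.@@

Answer: @@.
.@@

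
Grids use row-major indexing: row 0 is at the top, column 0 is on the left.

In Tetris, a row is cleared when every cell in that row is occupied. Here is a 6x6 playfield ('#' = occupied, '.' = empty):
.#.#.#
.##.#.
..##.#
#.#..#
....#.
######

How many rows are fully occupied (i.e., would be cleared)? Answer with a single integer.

Check each row:
  row 0: 3 empty cells -> not full
  row 1: 3 empty cells -> not full
  row 2: 3 empty cells -> not full
  row 3: 3 empty cells -> not full
  row 4: 5 empty cells -> not full
  row 5: 0 empty cells -> FULL (clear)
Total rows cleared: 1

Answer: 1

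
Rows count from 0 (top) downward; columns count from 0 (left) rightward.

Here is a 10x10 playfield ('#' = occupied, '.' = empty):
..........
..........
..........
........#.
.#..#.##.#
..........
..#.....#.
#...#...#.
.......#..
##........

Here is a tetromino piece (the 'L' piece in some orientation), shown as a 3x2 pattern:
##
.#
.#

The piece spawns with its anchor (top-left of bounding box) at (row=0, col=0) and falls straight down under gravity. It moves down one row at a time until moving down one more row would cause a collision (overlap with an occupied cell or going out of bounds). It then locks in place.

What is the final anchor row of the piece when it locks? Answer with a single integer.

Spawn at (row=0, col=0). Try each row:
  row 0: fits
  row 1: fits
  row 2: blocked -> lock at row 1

Answer: 1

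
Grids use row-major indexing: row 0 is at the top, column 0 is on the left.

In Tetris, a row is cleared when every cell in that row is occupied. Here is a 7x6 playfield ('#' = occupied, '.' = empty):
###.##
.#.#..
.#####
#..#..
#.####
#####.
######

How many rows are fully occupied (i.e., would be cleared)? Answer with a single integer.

Answer: 1

Derivation:
Check each row:
  row 0: 1 empty cell -> not full
  row 1: 4 empty cells -> not full
  row 2: 1 empty cell -> not full
  row 3: 4 empty cells -> not full
  row 4: 1 empty cell -> not full
  row 5: 1 empty cell -> not full
  row 6: 0 empty cells -> FULL (clear)
Total rows cleared: 1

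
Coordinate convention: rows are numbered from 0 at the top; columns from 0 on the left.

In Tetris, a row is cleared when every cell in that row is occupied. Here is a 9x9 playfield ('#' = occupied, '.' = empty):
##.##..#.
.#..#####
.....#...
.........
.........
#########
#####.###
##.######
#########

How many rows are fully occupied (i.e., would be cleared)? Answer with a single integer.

Answer: 2

Derivation:
Check each row:
  row 0: 4 empty cells -> not full
  row 1: 3 empty cells -> not full
  row 2: 8 empty cells -> not full
  row 3: 9 empty cells -> not full
  row 4: 9 empty cells -> not full
  row 5: 0 empty cells -> FULL (clear)
  row 6: 1 empty cell -> not full
  row 7: 1 empty cell -> not full
  row 8: 0 empty cells -> FULL (clear)
Total rows cleared: 2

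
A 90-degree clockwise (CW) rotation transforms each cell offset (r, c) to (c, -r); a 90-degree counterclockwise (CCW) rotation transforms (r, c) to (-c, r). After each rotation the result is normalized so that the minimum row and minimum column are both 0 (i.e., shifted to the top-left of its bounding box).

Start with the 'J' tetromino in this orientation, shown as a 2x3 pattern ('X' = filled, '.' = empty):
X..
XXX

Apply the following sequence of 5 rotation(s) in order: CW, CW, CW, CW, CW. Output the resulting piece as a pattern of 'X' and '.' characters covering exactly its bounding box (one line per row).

Start:
X..
XXX
After rotation 1 (CW):
XX
X.
X.
After rotation 2 (CW):
XXX
..X
After rotation 3 (CW):
.X
.X
XX
After rotation 4 (CW):
X..
XXX
After rotation 5 (CW):
XX
X.
X.

Answer: XX
X.
X.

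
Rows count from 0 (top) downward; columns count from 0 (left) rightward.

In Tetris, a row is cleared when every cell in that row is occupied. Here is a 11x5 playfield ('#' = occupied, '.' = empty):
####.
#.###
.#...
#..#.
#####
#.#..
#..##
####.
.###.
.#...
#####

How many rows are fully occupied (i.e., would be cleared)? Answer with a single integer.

Check each row:
  row 0: 1 empty cell -> not full
  row 1: 1 empty cell -> not full
  row 2: 4 empty cells -> not full
  row 3: 3 empty cells -> not full
  row 4: 0 empty cells -> FULL (clear)
  row 5: 3 empty cells -> not full
  row 6: 2 empty cells -> not full
  row 7: 1 empty cell -> not full
  row 8: 2 empty cells -> not full
  row 9: 4 empty cells -> not full
  row 10: 0 empty cells -> FULL (clear)
Total rows cleared: 2

Answer: 2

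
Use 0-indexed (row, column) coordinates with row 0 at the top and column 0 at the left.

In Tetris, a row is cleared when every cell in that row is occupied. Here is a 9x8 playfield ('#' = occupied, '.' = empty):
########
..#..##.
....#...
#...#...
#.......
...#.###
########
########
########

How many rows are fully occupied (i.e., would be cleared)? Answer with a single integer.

Check each row:
  row 0: 0 empty cells -> FULL (clear)
  row 1: 5 empty cells -> not full
  row 2: 7 empty cells -> not full
  row 3: 6 empty cells -> not full
  row 4: 7 empty cells -> not full
  row 5: 4 empty cells -> not full
  row 6: 0 empty cells -> FULL (clear)
  row 7: 0 empty cells -> FULL (clear)
  row 8: 0 empty cells -> FULL (clear)
Total rows cleared: 4

Answer: 4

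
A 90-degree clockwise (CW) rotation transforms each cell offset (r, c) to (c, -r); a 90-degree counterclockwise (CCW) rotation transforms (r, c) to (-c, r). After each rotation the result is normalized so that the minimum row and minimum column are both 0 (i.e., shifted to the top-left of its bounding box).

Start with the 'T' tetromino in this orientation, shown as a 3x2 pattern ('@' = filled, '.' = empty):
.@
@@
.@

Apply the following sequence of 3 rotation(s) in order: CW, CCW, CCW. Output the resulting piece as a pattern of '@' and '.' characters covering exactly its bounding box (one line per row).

Answer: @@@
.@.

Derivation:
Start:
.@
@@
.@
After rotation 1 (CW):
.@.
@@@
After rotation 2 (CCW):
.@
@@
.@
After rotation 3 (CCW):
@@@
.@.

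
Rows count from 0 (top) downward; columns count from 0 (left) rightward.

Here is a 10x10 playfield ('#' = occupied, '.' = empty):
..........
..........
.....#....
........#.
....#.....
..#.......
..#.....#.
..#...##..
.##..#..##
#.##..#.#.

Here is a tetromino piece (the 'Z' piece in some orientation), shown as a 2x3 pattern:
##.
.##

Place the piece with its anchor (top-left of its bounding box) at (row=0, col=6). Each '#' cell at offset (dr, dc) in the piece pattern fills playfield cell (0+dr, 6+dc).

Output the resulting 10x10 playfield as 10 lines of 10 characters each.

Fill (0+0,6+0) = (0,6)
Fill (0+0,6+1) = (0,7)
Fill (0+1,6+1) = (1,7)
Fill (0+1,6+2) = (1,8)

Answer: ......##..
.......##.
.....#....
........#.
....#.....
..#.......
..#.....#.
..#...##..
.##..#..##
#.##..#.#.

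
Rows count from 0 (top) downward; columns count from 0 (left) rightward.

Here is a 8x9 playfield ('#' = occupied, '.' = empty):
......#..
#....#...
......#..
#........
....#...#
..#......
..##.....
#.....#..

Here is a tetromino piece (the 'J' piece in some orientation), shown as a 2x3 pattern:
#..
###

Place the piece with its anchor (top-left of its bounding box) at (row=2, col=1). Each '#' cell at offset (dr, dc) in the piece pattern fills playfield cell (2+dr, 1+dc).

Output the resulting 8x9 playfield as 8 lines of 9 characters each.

Fill (2+0,1+0) = (2,1)
Fill (2+1,1+0) = (3,1)
Fill (2+1,1+1) = (3,2)
Fill (2+1,1+2) = (3,3)

Answer: ......#..
#....#...
.#....#..
####.....
....#...#
..#......
..##.....
#.....#..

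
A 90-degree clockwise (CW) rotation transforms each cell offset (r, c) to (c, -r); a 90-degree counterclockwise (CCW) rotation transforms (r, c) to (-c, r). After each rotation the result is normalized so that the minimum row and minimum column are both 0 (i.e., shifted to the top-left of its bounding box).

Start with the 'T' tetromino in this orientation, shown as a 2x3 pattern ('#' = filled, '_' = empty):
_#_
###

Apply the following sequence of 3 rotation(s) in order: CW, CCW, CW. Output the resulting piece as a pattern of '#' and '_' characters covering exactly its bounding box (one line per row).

Start:
_#_
###
After rotation 1 (CW):
#_
##
#_
After rotation 2 (CCW):
_#_
###
After rotation 3 (CW):
#_
##
#_

Answer: #_
##
#_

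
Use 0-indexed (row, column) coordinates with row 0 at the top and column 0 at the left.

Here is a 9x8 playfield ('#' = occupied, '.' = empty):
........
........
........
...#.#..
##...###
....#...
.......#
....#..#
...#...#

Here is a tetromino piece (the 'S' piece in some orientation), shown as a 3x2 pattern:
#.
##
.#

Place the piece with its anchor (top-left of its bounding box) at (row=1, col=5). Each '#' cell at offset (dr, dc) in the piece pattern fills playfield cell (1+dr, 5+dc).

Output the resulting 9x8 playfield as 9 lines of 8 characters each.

Fill (1+0,5+0) = (1,5)
Fill (1+1,5+0) = (2,5)
Fill (1+1,5+1) = (2,6)
Fill (1+2,5+1) = (3,6)

Answer: ........
.....#..
.....##.
...#.##.
##...###
....#...
.......#
....#..#
...#...#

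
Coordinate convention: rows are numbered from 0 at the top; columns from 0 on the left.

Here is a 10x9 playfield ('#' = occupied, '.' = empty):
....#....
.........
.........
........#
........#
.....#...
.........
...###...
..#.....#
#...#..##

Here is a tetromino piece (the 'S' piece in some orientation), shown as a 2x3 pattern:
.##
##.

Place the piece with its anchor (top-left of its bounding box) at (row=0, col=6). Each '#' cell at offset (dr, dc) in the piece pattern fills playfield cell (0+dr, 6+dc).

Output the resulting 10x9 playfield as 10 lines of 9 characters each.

Answer: ....#..##
......##.
.........
........#
........#
.....#...
.........
...###...
..#.....#
#...#..##

Derivation:
Fill (0+0,6+1) = (0,7)
Fill (0+0,6+2) = (0,8)
Fill (0+1,6+0) = (1,6)
Fill (0+1,6+1) = (1,7)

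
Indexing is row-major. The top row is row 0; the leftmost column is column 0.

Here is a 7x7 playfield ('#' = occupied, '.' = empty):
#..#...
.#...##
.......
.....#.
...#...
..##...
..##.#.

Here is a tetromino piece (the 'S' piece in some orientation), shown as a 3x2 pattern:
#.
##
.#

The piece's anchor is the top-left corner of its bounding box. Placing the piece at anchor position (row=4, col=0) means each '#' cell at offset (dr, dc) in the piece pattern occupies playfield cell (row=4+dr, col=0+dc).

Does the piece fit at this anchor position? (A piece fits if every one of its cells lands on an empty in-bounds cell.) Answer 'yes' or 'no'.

Check each piece cell at anchor (4, 0):
  offset (0,0) -> (4,0): empty -> OK
  offset (1,0) -> (5,0): empty -> OK
  offset (1,1) -> (5,1): empty -> OK
  offset (2,1) -> (6,1): empty -> OK
All cells valid: yes

Answer: yes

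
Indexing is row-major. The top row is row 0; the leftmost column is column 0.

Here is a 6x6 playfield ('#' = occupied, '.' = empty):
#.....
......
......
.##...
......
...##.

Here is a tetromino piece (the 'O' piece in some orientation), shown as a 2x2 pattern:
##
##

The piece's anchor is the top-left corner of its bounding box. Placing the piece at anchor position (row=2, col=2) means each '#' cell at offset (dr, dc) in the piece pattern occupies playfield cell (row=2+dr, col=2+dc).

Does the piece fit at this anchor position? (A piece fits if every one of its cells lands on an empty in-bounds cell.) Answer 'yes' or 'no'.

Answer: no

Derivation:
Check each piece cell at anchor (2, 2):
  offset (0,0) -> (2,2): empty -> OK
  offset (0,1) -> (2,3): empty -> OK
  offset (1,0) -> (3,2): occupied ('#') -> FAIL
  offset (1,1) -> (3,3): empty -> OK
All cells valid: no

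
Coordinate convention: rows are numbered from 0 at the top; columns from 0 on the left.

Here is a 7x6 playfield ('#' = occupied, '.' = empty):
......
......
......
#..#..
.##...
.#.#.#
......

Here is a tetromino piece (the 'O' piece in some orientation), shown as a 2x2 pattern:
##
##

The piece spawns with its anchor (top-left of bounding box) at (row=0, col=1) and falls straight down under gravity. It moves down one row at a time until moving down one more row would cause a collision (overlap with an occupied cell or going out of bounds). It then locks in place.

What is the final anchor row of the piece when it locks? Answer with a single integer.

Spawn at (row=0, col=1). Try each row:
  row 0: fits
  row 1: fits
  row 2: fits
  row 3: blocked -> lock at row 2

Answer: 2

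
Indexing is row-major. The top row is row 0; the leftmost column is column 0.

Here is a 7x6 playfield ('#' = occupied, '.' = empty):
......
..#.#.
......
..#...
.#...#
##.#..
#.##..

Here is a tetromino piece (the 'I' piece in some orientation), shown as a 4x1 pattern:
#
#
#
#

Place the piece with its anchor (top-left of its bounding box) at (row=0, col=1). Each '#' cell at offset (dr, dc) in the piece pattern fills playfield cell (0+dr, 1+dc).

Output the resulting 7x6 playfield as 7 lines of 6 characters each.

Answer: .#....
.##.#.
.#....
.##...
.#...#
##.#..
#.##..

Derivation:
Fill (0+0,1+0) = (0,1)
Fill (0+1,1+0) = (1,1)
Fill (0+2,1+0) = (2,1)
Fill (0+3,1+0) = (3,1)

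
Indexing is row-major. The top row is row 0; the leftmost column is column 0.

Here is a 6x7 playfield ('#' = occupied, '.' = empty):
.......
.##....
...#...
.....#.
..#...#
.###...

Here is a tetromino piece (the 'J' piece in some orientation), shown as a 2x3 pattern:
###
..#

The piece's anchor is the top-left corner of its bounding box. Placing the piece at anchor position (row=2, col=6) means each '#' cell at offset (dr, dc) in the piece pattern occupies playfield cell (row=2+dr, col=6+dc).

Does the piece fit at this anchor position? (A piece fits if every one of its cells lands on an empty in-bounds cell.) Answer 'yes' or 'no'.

Check each piece cell at anchor (2, 6):
  offset (0,0) -> (2,6): empty -> OK
  offset (0,1) -> (2,7): out of bounds -> FAIL
  offset (0,2) -> (2,8): out of bounds -> FAIL
  offset (1,2) -> (3,8): out of bounds -> FAIL
All cells valid: no

Answer: no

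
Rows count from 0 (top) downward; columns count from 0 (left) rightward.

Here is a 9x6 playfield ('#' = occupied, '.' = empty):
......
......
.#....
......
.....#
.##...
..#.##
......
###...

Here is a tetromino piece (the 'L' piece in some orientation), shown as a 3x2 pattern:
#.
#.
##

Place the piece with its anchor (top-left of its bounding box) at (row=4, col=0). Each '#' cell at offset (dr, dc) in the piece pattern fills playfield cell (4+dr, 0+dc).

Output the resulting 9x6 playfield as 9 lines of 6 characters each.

Answer: ......
......
.#....
......
#....#
###...
###.##
......
###...

Derivation:
Fill (4+0,0+0) = (4,0)
Fill (4+1,0+0) = (5,0)
Fill (4+2,0+0) = (6,0)
Fill (4+2,0+1) = (6,1)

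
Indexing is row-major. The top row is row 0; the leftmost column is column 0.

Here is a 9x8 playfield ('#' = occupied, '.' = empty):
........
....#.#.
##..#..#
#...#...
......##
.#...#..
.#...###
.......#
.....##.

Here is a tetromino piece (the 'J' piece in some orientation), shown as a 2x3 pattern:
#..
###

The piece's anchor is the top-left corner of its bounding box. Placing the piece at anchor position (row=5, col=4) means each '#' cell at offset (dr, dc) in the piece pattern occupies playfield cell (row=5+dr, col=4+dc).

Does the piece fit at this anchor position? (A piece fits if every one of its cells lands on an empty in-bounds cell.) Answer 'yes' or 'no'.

Answer: no

Derivation:
Check each piece cell at anchor (5, 4):
  offset (0,0) -> (5,4): empty -> OK
  offset (1,0) -> (6,4): empty -> OK
  offset (1,1) -> (6,5): occupied ('#') -> FAIL
  offset (1,2) -> (6,6): occupied ('#') -> FAIL
All cells valid: no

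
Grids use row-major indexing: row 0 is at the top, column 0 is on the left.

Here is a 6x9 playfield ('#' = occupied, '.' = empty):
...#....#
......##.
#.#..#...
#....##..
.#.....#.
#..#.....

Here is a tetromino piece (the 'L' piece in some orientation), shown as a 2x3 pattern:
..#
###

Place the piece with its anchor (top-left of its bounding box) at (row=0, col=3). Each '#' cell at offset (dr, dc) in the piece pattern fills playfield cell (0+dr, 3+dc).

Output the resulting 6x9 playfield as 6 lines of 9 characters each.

Answer: ...#.#..#
...#####.
#.#..#...
#....##..
.#.....#.
#..#.....

Derivation:
Fill (0+0,3+2) = (0,5)
Fill (0+1,3+0) = (1,3)
Fill (0+1,3+1) = (1,4)
Fill (0+1,3+2) = (1,5)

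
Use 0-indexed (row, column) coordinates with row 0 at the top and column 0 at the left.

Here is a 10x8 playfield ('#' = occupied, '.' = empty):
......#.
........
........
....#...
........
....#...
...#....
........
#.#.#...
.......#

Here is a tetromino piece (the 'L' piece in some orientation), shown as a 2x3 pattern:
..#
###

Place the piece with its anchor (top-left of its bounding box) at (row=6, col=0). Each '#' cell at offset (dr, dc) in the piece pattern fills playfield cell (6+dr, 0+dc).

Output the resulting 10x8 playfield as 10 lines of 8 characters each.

Answer: ......#.
........
........
....#...
........
....#...
..##....
###.....
#.#.#...
.......#

Derivation:
Fill (6+0,0+2) = (6,2)
Fill (6+1,0+0) = (7,0)
Fill (6+1,0+1) = (7,1)
Fill (6+1,0+2) = (7,2)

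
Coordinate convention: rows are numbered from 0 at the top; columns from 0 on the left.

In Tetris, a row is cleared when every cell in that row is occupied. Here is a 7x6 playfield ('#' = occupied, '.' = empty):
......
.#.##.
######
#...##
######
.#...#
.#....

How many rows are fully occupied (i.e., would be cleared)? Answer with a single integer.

Check each row:
  row 0: 6 empty cells -> not full
  row 1: 3 empty cells -> not full
  row 2: 0 empty cells -> FULL (clear)
  row 3: 3 empty cells -> not full
  row 4: 0 empty cells -> FULL (clear)
  row 5: 4 empty cells -> not full
  row 6: 5 empty cells -> not full
Total rows cleared: 2

Answer: 2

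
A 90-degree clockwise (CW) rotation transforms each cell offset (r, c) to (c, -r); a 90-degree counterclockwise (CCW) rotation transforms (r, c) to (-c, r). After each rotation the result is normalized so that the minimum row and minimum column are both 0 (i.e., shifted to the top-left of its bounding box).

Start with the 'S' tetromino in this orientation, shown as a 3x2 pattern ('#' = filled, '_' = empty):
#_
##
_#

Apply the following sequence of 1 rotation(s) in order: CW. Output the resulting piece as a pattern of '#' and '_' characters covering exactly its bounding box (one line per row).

Answer: _##
##_

Derivation:
Start:
#_
##
_#
After rotation 1 (CW):
_##
##_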